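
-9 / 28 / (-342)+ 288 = 306433 / 1064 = 288.00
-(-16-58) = 74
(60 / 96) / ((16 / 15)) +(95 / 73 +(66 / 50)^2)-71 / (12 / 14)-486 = -9902367527 / 17520000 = -565.20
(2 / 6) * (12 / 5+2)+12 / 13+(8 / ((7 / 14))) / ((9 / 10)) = 11798 / 585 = 20.17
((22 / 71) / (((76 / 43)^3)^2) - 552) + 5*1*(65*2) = 670472586509443 / 6840847464448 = 98.01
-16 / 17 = -0.94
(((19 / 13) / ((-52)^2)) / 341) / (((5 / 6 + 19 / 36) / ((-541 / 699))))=-30837 / 34213415236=-0.00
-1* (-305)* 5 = 1525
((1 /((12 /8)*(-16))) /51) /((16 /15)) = -5 /6528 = -0.00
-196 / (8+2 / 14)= -1372 / 57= -24.07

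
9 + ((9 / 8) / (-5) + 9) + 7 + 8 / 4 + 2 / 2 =1111 / 40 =27.78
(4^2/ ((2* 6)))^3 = 64/ 27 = 2.37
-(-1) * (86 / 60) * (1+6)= 301 / 30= 10.03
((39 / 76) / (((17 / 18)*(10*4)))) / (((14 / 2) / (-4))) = -351 / 45220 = -0.01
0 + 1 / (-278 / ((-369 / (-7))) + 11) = 369 / 2113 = 0.17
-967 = -967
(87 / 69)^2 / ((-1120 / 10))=-841 / 59248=-0.01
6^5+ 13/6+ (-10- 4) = 46585/6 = 7764.17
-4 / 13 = -0.31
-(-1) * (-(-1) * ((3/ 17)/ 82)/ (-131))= -3/ 182614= -0.00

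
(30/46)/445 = 0.00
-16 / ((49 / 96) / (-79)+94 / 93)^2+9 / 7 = -5688931632471 / 390245441383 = -14.58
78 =78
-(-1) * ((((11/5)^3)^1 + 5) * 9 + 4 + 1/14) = 253581/1750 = 144.90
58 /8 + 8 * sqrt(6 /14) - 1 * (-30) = 42.49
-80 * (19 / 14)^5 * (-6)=37141485 / 16807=2209.88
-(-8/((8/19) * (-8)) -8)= 45/8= 5.62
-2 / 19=-0.11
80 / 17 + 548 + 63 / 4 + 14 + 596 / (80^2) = 15845333 / 27200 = 582.55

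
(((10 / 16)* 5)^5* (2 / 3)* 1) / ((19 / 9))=29296875 / 311296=94.11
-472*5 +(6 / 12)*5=-4715 / 2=-2357.50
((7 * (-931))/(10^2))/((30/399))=-866761/1000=-866.76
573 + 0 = 573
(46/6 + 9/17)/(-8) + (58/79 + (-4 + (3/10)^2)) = -846157/201450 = -4.20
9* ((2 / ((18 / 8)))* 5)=40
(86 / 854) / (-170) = -43 / 72590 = -0.00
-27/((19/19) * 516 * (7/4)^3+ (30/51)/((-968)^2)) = -215047008/22025891123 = -0.01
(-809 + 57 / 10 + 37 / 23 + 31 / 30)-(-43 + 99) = -295547 / 345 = -856.66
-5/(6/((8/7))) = -20/21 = -0.95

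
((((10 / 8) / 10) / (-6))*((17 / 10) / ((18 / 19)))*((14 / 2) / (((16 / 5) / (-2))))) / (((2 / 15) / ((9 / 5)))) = 2261 / 1024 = 2.21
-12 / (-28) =3 / 7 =0.43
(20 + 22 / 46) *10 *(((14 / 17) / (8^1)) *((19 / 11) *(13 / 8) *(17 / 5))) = 814359 / 4048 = 201.18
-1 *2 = -2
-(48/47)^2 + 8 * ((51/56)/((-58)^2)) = -54141933/52017532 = -1.04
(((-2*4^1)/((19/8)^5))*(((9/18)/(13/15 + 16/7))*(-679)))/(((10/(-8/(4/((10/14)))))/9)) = -14.66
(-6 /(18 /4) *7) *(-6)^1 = 56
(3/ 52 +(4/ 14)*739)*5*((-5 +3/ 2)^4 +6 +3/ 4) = 74186305/ 448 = 165594.43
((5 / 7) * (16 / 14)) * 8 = 6.53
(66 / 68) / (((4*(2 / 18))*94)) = 297 / 12784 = 0.02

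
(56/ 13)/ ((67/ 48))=2688/ 871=3.09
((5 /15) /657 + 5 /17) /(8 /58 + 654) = 143144 /317813895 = 0.00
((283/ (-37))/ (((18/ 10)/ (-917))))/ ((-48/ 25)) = -32438875/ 15984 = -2029.46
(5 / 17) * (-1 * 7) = -35 / 17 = -2.06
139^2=19321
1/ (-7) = -1/ 7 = -0.14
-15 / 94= -0.16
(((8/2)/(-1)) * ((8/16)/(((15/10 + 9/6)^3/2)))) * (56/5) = -224/135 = -1.66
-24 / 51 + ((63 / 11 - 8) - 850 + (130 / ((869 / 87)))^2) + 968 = 3654208703 / 12837737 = 284.65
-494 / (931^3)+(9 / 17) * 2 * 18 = 13760697194 / 722011913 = 19.06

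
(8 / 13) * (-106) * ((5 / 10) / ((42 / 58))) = -12296 / 273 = -45.04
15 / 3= 5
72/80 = 9/10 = 0.90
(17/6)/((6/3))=17/12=1.42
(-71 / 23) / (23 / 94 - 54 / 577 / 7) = -26956286 / 2019883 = -13.35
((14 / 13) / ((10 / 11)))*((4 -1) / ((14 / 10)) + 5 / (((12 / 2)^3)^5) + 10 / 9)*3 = 23561492004941 / 2037468266496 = 11.56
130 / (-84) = -65 / 42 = -1.55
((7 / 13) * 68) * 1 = 476 / 13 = 36.62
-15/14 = -1.07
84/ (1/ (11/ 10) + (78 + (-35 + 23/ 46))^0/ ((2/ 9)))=264/ 17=15.53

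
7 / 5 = 1.40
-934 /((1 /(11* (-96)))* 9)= 328768 /3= 109589.33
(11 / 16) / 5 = 11 / 80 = 0.14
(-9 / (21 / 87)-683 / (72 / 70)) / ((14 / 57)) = -3357889 / 1176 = -2855.35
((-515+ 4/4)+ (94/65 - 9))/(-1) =33901/65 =521.55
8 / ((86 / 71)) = 284 / 43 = 6.60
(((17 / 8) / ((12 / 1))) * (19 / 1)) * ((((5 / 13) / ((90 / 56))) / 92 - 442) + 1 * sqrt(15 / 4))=-384181045 / 258336 + 323 * sqrt(15) / 192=-1480.62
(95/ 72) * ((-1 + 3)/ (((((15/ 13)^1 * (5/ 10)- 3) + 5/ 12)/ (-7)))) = 8645/ 939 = 9.21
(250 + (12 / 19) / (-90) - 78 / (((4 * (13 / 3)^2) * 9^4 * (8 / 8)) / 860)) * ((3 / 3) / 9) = 74983294 / 2700945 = 27.76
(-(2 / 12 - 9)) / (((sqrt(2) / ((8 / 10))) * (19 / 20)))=212 * sqrt(2) / 57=5.26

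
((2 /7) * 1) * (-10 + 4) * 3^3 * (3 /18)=-54 /7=-7.71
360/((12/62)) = 1860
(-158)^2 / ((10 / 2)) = 24964 / 5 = 4992.80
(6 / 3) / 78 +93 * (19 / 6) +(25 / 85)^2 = 6641147 / 22542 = 294.61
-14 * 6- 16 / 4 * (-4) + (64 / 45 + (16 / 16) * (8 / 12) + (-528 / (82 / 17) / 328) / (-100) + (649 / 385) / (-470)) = -32806990781 / 497744100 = -65.91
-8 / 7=-1.14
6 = 6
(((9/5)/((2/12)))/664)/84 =9/46480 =0.00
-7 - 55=-62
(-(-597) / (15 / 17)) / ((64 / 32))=3383 / 10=338.30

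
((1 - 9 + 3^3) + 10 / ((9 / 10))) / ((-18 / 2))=-271 / 81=-3.35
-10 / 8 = -5 / 4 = -1.25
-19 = -19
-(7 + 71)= -78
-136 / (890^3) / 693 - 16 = -977087034017 / 61067939625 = -16.00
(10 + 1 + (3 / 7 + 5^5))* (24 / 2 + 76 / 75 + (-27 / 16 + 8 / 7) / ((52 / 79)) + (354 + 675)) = 1996982885609 / 611520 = 3265605.19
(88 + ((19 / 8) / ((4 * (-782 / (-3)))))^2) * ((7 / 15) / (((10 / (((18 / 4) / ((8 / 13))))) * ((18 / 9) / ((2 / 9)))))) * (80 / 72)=5014614508267 / 1352593244160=3.71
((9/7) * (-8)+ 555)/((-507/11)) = -13981/1183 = -11.82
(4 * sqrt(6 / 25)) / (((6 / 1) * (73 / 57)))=38 * sqrt(6) / 365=0.26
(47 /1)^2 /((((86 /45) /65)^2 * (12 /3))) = 18899375625 /29584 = 638837.74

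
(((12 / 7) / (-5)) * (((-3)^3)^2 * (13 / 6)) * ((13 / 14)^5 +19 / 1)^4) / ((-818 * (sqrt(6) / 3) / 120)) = 357575380740288286988610330269631 * sqrt(6) / 59885553820647596716982272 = 14625851.67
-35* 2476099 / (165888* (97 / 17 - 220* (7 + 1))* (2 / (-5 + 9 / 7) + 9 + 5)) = 547217879 / 24736389120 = 0.02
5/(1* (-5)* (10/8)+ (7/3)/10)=-300/361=-0.83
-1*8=-8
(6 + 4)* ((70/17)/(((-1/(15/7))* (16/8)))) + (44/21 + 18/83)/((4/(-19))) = -55.10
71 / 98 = 0.72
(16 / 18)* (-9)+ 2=-6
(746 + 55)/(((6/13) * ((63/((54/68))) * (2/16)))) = 20826/119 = 175.01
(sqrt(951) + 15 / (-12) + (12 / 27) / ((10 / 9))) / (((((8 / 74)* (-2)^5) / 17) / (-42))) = -224553 / 1280 + 13209* sqrt(951) / 64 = 6189.30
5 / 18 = 0.28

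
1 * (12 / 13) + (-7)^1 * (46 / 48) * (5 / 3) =-9601 / 936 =-10.26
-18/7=-2.57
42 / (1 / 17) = 714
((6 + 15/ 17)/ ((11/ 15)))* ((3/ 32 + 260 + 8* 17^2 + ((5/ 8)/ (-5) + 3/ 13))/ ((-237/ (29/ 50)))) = -55855827/ 945472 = -59.08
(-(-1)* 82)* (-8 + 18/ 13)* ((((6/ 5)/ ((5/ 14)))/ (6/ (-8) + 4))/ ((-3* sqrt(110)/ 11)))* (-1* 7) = -2764384* sqrt(110)/ 21125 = -1372.45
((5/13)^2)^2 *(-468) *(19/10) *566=-24196500/2197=-11013.43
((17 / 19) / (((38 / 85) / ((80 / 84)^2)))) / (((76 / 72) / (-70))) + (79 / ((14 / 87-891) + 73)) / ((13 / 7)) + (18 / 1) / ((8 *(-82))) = -219345482802937 / 1820845780208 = -120.46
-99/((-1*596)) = 99/596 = 0.17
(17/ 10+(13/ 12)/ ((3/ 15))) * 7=49.82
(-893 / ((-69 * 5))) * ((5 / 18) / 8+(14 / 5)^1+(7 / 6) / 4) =2010143 / 248400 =8.09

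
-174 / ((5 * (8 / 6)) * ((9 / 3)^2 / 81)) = -234.90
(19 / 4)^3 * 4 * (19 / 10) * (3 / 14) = 390963 / 2240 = 174.54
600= 600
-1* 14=-14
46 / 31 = 1.48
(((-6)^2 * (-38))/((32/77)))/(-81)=1463/36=40.64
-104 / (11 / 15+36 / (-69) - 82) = 1.27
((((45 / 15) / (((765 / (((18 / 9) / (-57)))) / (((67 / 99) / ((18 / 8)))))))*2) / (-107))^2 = 1149184 / 1920229050305657025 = 0.00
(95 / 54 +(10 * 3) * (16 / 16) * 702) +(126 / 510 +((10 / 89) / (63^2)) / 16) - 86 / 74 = 187179169861841 / 8887543560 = 21060.84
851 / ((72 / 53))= 626.43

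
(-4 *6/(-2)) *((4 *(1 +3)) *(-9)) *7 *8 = -96768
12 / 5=2.40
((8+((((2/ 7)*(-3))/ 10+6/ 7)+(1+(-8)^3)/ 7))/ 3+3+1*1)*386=-705608/ 105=-6720.08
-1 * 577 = -577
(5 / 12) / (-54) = -5 / 648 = -0.01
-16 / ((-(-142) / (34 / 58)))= -136 / 2059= -0.07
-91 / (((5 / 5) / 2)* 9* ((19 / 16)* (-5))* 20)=728 / 4275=0.17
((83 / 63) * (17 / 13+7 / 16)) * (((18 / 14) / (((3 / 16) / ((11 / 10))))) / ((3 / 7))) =110473 / 2730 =40.47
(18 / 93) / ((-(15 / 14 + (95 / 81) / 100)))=-68040 / 380773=-0.18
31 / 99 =0.31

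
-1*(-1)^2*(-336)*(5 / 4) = 420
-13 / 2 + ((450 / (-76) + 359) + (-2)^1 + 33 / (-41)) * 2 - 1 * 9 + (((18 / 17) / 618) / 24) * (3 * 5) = 7475415905 / 10912232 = 685.05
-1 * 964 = -964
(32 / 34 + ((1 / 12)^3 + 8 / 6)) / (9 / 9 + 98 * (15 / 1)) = 66833 / 43212096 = 0.00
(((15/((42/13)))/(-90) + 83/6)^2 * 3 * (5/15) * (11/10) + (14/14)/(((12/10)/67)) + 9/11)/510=1855204969/3562574400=0.52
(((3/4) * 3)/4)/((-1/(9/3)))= -27/16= -1.69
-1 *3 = -3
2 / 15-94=-1408 / 15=-93.87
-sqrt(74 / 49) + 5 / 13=5 / 13 - sqrt(74) / 7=-0.84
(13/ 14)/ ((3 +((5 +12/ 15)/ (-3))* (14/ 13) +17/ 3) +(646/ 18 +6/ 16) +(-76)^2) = 30420/ 190625477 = 0.00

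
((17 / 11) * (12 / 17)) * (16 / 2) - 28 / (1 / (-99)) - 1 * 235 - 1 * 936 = 17707 / 11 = 1609.73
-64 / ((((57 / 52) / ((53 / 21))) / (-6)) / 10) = 8841.30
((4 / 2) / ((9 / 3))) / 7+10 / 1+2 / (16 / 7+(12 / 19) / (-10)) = 170633 / 15519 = 11.00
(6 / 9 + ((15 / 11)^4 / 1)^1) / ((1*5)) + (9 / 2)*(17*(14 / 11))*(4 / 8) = 21744829 / 439230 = 49.51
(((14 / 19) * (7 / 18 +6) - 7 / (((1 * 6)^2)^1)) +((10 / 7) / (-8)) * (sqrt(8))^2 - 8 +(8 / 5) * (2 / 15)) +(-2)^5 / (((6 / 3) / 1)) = -826013 / 39900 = -20.70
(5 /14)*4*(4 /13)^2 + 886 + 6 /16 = 8389933 /9464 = 886.51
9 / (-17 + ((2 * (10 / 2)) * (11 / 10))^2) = 9 / 104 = 0.09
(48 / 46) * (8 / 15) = 64 / 115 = 0.56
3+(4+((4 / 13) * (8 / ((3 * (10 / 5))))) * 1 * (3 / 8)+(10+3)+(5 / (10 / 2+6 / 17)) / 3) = 5587 / 273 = 20.47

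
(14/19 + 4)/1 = 90/19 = 4.74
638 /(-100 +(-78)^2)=29 /272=0.11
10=10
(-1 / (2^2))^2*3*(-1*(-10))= 15 / 8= 1.88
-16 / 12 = -4 / 3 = -1.33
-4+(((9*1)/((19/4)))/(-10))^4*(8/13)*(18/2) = -4227874228/1058858125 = -3.99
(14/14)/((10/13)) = 13/10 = 1.30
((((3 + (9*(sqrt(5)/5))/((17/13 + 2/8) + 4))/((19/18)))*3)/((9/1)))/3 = 936*sqrt(5)/27455 + 6/19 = 0.39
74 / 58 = 37 / 29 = 1.28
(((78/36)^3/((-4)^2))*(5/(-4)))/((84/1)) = -10985/1161216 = -0.01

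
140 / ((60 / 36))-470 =-386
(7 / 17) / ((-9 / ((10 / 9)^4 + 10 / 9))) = -121030 / 1003833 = -0.12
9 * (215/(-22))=-1935/22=-87.95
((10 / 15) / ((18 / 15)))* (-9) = -5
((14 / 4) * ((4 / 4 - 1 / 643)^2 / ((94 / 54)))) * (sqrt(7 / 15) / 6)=2163861 * sqrt(105) / 97160515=0.23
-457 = -457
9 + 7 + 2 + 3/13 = 18.23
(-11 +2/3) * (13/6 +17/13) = -8401/234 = -35.90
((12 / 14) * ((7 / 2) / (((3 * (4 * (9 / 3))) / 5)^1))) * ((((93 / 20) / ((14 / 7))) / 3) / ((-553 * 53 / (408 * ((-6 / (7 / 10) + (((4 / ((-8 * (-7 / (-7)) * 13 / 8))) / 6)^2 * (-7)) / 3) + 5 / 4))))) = 493376873 / 14978540304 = 0.03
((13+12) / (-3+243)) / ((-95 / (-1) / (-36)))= -3 / 76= -0.04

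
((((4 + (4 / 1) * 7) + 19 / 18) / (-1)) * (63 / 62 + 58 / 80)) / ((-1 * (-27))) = -256921 / 120528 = -2.13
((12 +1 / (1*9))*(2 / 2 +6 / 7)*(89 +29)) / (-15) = -167206 / 945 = -176.94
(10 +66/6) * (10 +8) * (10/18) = 210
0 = 0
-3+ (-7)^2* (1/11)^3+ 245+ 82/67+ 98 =30432605/89177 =341.26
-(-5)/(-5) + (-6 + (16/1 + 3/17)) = 156/17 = 9.18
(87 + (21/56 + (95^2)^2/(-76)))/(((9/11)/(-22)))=1037339171/36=28814976.97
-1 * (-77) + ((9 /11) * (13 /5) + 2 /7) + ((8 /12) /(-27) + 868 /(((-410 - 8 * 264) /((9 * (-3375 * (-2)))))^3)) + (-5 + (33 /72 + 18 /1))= -6068774445408645043963 /500242971107880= -12131653.61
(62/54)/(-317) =-31/8559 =-0.00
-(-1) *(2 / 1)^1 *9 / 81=2 / 9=0.22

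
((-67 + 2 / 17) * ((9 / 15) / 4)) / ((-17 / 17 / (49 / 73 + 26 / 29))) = 15.73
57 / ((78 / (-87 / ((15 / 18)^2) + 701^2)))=17950459 / 50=359009.18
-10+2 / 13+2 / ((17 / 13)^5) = -172088078 / 18458141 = -9.32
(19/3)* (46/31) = 874/93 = 9.40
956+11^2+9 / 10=10779 / 10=1077.90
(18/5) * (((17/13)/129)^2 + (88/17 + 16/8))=686218102/26560885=25.84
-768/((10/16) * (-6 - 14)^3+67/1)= 768/4933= 0.16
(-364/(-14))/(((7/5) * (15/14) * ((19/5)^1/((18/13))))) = 120/19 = 6.32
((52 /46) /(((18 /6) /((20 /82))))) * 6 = 520 /943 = 0.55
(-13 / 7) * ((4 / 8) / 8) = -13 / 112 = -0.12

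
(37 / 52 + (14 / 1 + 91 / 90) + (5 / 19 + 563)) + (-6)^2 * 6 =794.99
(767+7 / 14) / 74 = 1535 / 148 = 10.37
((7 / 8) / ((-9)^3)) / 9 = -7 / 52488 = -0.00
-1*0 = 0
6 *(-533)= -3198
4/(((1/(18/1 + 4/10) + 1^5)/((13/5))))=4784/485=9.86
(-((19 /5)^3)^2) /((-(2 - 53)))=-47045881 /796875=-59.04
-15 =-15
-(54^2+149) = -3065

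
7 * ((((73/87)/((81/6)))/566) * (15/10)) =511/443178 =0.00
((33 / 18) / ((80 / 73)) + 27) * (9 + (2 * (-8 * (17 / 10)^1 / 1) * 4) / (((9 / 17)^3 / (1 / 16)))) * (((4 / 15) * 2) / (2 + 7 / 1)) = -1847503831 / 29524500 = -62.58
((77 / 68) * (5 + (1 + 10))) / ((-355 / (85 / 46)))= -154 / 1633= -0.09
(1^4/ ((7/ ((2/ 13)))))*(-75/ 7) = -150/ 637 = -0.24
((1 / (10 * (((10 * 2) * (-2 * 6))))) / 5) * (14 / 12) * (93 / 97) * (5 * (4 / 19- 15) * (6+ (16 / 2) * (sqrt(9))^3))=1.53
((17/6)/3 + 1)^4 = 1500625/104976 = 14.29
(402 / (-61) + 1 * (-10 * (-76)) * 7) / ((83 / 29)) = 9399422 / 5063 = 1856.49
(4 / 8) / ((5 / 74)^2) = 2738 / 25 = 109.52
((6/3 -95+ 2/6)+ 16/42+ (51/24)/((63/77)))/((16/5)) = -226015/8064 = -28.03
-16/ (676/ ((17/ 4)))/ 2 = -17/ 338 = -0.05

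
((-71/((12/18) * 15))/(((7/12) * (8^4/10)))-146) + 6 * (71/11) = -8460583/78848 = -107.30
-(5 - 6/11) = -49/11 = -4.45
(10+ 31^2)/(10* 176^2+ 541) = 971/310301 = 0.00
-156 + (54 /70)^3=-6668817 /42875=-155.54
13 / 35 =0.37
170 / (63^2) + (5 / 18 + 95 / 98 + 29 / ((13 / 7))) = 872267 / 51597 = 16.91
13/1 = 13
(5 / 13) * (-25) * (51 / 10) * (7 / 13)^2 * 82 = -2561475 / 2197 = -1165.90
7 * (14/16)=49/8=6.12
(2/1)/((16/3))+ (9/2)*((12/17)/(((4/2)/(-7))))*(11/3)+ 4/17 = -5461/136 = -40.15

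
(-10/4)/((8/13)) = -4.06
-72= -72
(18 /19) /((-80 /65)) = -117 /152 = -0.77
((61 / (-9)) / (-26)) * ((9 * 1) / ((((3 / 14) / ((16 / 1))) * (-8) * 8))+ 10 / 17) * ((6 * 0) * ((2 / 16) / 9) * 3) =0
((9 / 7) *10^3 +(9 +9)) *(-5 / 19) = -45630 / 133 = -343.08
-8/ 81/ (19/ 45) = -40/ 171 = -0.23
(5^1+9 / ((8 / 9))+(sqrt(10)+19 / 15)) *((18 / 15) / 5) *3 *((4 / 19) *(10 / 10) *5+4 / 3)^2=36992 *sqrt(10) / 9025+9095408 / 135375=80.15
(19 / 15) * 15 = 19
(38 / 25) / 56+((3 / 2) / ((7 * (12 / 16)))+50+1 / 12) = 26458 / 525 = 50.40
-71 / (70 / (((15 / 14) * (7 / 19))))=-213 / 532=-0.40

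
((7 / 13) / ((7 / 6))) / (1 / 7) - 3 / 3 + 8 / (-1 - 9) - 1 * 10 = -557 / 65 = -8.57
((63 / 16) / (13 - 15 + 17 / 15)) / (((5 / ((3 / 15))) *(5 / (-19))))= 3591 / 5200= 0.69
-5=-5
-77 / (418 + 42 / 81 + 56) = -2079 / 12812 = -0.16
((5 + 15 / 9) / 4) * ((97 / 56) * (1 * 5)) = 2425 / 168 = 14.43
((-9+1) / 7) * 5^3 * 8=-8000 / 7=-1142.86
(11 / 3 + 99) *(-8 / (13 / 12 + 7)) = -9856 / 97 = -101.61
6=6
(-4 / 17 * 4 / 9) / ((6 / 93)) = -248 / 153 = -1.62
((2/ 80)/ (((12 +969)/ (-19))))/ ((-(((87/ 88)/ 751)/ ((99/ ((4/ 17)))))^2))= 45342144677731/ 916690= 49462898.77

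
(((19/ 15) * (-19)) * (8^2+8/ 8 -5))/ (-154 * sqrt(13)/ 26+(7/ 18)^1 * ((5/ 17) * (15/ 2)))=95737200/ 35191877+661028544 * sqrt(13)/ 35191877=70.45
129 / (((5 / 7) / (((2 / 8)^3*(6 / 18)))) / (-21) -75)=-6321 / 3995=-1.58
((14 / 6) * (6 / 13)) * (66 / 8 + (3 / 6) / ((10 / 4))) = 91 / 10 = 9.10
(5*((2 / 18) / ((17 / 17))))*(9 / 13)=5 / 13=0.38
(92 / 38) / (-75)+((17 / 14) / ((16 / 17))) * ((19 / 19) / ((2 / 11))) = 4509467 / 638400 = 7.06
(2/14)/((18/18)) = 1/7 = 0.14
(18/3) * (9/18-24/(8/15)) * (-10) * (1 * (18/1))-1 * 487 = 47573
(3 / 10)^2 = 9 / 100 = 0.09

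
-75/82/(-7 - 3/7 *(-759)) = -525/182696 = -0.00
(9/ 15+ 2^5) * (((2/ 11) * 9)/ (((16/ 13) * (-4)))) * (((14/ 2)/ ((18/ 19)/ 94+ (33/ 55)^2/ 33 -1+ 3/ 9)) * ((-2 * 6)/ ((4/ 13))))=-69739500285/ 15222016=-4581.49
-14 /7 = -2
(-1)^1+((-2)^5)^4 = 1048575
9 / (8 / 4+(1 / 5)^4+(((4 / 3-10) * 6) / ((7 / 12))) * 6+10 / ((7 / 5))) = -39375 / 2299993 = -0.02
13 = 13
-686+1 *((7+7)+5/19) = -671.74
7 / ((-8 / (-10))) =8.75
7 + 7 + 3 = 17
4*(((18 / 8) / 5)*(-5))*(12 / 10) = -54 / 5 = -10.80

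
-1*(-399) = 399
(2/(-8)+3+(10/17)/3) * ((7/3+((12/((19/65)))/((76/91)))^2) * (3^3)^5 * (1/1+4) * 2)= 2265078443593291515/2215457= 1022397836470.44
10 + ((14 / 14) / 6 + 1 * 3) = 79 / 6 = 13.17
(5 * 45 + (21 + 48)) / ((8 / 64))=2352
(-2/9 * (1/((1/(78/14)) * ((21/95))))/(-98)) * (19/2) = 23465/43218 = 0.54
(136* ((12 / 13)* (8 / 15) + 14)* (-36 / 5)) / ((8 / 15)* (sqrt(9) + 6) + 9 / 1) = -1537344 / 1495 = -1028.32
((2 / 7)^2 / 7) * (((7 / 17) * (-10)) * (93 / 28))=-930 / 5831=-0.16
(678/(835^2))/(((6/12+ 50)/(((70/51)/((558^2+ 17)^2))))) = 904/3316342830579287495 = 0.00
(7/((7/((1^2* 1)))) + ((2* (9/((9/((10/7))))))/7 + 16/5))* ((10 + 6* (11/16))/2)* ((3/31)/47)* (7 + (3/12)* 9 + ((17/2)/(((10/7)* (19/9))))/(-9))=324938619/542586800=0.60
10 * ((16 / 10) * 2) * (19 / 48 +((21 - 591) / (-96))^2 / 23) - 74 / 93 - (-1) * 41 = 581351 / 5704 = 101.92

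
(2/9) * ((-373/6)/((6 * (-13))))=373/2106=0.18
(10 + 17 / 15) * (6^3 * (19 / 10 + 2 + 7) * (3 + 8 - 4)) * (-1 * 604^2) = -1673467903296 / 25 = -66938716131.84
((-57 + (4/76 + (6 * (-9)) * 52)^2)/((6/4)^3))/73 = 22770468992/711531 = 32002.08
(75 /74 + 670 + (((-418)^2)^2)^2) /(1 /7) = 482769710251614584329153 /74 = 6523915003400197085529.10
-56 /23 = -2.43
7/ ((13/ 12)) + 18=24.46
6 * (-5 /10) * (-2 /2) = 3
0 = 0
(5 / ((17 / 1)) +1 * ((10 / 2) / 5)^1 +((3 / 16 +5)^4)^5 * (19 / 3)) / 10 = 77761453521751182729292604458139788786739 / 616552168003460879100149760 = 126123072072815.56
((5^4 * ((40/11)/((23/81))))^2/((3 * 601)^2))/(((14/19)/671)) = 264034687500000/14712800333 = 17945.92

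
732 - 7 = 725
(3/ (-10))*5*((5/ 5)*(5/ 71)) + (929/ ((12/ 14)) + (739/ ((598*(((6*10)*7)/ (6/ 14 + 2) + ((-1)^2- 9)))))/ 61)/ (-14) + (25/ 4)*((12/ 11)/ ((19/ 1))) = -77.16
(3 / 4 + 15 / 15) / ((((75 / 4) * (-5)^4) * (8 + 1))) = 7 / 421875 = 0.00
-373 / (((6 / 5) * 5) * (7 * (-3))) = 373 / 126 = 2.96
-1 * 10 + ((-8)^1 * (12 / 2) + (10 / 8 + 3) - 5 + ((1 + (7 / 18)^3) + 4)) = -313127 / 5832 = -53.69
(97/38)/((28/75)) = 6.84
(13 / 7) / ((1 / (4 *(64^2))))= 212992 / 7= 30427.43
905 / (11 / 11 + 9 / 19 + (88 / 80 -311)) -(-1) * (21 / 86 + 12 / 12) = -8517393 / 5039686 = -1.69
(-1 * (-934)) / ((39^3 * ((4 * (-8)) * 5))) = -467 / 4745520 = -0.00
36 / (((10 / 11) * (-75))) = -66 / 125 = -0.53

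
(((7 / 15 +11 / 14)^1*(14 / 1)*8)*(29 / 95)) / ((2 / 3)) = 30508 / 475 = 64.23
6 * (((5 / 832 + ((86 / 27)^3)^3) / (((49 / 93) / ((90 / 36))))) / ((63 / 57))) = 630514043280653624901415 / 725387502625216704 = 869209.96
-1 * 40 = -40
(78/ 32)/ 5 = 39/ 80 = 0.49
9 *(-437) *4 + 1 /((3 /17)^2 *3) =-424475 /27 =-15721.30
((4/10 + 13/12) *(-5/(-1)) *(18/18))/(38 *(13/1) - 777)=-0.03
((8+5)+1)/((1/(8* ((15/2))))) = 840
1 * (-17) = -17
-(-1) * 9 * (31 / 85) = 279 / 85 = 3.28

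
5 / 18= 0.28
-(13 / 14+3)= -55 / 14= -3.93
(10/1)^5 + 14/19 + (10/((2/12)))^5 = 777700000.74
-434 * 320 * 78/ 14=-773760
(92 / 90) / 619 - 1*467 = -13008239 / 27855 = -467.00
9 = 9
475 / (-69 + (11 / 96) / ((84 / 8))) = -478800 / 69541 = -6.89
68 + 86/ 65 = 4506/ 65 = 69.32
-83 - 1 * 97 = -180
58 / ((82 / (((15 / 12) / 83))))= 145 / 13612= 0.01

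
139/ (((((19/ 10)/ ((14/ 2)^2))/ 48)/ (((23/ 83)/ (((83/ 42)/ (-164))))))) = -517932414720/ 130891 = -3956975.00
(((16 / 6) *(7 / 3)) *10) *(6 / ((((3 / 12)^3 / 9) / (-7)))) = -1505280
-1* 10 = -10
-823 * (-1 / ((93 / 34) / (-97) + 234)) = 2714254 / 771639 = 3.52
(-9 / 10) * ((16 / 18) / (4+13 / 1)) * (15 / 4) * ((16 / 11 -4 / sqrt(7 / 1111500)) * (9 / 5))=-432 / 935+648 * sqrt(8645) / 119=505.84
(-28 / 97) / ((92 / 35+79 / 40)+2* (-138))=7840 / 7371127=0.00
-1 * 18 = -18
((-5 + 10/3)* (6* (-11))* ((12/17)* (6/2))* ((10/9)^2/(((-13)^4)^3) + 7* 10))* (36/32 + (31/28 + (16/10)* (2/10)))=115376264585677800958/2772472129575239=41614.94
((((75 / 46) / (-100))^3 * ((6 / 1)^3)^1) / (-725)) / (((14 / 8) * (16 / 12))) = 2187 / 3951841600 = 0.00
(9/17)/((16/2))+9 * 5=6129/136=45.07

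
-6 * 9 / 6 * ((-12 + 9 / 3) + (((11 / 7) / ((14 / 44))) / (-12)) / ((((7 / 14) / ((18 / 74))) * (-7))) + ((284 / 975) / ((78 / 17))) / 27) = 116862472726 / 1447725825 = 80.72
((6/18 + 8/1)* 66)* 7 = 3850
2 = 2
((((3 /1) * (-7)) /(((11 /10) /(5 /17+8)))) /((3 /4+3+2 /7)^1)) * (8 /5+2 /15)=-1437072 /21131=-68.01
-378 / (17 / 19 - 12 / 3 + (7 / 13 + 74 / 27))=-1260441 / 580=-2173.17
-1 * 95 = -95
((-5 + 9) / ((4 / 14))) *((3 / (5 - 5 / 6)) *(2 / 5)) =504 / 125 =4.03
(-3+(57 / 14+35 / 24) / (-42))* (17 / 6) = -375649 / 42336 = -8.87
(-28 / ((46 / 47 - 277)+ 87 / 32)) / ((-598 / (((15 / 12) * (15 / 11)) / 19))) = -56400 / 3669534011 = -0.00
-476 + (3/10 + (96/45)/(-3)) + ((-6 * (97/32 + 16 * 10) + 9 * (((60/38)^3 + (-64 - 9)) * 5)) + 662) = -19262339189/4938480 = -3900.46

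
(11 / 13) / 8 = 11 / 104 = 0.11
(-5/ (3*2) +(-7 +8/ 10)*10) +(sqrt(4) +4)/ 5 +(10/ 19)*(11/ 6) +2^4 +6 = -7347/ 190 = -38.67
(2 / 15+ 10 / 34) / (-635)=-109 / 161925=-0.00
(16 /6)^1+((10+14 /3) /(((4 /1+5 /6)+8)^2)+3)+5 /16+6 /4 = 195805 /25872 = 7.57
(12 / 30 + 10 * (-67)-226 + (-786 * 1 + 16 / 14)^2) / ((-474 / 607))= -787697.93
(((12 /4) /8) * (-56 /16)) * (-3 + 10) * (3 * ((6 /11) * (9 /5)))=-11907 /440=-27.06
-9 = -9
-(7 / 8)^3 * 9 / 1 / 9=-343 / 512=-0.67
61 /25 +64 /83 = 6663 /2075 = 3.21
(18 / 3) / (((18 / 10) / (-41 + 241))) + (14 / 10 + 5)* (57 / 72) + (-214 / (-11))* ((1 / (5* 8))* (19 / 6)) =888721 / 1320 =673.27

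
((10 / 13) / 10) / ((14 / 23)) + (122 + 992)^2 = 225861295 / 182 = 1240996.13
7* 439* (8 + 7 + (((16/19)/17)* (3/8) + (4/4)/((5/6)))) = 80491089/1615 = 49839.68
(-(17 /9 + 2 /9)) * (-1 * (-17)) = -323 /9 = -35.89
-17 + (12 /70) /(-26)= -17.01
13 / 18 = 0.72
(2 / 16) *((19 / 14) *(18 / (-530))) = -171 / 29680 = -0.01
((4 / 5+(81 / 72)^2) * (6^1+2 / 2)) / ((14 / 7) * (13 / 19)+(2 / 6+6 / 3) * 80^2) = 263739 / 272408960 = 0.00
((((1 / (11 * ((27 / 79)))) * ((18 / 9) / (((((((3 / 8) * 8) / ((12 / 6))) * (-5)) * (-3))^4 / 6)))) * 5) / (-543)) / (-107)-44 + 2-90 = -622691279738444 / 4717358179875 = -132.00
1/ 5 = 0.20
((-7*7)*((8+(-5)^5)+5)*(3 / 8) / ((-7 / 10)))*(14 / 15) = -76244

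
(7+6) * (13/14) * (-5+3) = -169/7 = -24.14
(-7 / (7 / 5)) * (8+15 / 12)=-185 / 4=-46.25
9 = 9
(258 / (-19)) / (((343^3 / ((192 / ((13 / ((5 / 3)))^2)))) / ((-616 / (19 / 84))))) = 0.00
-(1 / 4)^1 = -1 / 4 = -0.25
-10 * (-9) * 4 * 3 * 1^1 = 1080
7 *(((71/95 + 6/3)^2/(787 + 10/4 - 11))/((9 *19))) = 11774/29665175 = 0.00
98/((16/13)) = 637/8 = 79.62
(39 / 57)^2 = 169 / 361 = 0.47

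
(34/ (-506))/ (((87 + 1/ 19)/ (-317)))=102391/ 418462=0.24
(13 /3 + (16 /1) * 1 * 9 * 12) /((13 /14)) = 72758 /39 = 1865.59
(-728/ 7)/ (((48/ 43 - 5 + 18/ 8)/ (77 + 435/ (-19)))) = 18388864/ 5339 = 3444.25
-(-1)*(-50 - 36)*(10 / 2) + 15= -415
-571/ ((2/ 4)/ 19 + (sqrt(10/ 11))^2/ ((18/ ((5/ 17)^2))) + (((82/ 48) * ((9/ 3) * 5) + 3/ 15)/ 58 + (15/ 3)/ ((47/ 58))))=-33846096580560/ 393951737479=-85.91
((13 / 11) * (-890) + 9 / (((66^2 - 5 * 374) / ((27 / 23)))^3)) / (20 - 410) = 196619937973951093 / 72904021945463280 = 2.70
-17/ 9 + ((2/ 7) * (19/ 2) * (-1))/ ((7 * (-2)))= -1495/ 882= -1.70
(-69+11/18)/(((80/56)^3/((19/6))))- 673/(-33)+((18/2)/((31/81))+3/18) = -1112389607/36828000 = -30.20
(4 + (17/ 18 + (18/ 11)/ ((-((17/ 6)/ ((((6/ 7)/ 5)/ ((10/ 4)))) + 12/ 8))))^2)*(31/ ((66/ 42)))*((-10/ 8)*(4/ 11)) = -1949247168010205/ 45088189871076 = -43.23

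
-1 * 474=-474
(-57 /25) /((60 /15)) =-57 /100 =-0.57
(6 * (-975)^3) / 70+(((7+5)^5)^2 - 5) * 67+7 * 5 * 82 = 29038687723176 / 7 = 4148383960453.71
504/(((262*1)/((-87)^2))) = 14560.21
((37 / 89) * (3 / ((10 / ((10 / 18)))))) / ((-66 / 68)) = -0.07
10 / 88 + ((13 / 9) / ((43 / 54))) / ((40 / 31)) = 7187 / 4730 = 1.52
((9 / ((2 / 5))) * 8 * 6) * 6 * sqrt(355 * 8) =12960 * sqrt(710) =345329.89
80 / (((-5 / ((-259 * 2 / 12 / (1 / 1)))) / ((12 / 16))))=518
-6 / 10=-3 / 5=-0.60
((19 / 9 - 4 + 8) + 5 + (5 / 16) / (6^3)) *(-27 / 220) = -7681 / 5632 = -1.36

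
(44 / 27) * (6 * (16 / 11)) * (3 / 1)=128 / 3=42.67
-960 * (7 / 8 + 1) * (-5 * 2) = 18000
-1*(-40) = 40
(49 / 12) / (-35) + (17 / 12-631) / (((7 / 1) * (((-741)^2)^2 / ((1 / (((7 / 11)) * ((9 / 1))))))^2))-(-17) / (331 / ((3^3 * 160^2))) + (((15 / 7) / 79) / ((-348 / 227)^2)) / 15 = 35499.58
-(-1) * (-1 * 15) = -15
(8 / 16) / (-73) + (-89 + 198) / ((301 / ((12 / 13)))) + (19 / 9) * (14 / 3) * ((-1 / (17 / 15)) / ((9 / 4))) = -2781730625 / 786677346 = -3.54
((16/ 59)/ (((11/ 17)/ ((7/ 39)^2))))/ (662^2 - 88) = 3332/ 108129123531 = 0.00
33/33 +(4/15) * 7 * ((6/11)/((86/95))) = 1005/473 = 2.12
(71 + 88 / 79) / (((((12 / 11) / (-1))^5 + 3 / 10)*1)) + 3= -2899950297 / 52802731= -54.92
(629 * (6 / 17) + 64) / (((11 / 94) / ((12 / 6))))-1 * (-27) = 4915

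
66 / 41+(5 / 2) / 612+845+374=61255285 / 50184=1220.61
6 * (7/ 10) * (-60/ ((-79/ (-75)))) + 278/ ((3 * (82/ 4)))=-2280776/ 9717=-234.72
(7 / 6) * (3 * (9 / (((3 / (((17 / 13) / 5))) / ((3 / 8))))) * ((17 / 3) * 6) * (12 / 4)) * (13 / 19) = 54621 / 760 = 71.87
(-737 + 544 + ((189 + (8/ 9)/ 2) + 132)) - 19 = 985/ 9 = 109.44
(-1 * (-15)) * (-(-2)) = 30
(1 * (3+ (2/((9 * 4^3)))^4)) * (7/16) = 144473849863/110075314176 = 1.31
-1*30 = -30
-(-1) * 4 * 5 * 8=160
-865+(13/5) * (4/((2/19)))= -3831/5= -766.20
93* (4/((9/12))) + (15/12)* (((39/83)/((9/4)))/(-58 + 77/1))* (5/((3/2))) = 7040378/14193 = 496.05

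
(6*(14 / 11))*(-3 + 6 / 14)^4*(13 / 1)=16376256 / 3773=4340.38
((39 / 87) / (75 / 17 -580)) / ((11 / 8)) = -1768 / 3121415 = -0.00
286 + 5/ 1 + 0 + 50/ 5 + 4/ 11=3315/ 11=301.36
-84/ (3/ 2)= -56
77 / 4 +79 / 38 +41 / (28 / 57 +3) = 500191 / 15124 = 33.07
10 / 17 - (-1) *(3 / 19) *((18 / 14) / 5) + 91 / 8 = 1085627 / 90440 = 12.00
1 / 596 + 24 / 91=14395 / 54236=0.27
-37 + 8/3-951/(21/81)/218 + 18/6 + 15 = -151805/4578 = -33.16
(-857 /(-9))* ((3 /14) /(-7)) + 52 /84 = -225 /98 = -2.30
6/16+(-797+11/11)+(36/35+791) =-1007/280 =-3.60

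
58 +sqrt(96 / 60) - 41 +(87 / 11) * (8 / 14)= 2 * sqrt(10) / 5 +1657 / 77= 22.78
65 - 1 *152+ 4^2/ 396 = -8609/ 99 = -86.96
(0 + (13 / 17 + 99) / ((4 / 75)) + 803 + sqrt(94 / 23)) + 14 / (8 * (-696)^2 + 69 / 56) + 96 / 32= sqrt(2162) / 23 + 9874772933702 / 3689313429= 2678.61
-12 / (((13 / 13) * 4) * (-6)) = 1 / 2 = 0.50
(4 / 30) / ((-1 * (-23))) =2 / 345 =0.01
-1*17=-17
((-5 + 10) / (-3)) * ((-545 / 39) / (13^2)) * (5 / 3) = 13625 / 59319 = 0.23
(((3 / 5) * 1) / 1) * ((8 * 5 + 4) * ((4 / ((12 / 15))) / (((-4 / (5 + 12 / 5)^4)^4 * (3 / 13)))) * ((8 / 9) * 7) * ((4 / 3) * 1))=12349849426131383528636515241 / 8239746093750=1498814318501752.50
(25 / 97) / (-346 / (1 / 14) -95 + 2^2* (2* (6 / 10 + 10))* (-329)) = -125 / 15926527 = -0.00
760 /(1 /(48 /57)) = 640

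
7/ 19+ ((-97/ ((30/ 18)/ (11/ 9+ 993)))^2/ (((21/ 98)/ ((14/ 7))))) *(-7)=-2805466529188939/ 12825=-218749826837.34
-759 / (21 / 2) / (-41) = 506 / 287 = 1.76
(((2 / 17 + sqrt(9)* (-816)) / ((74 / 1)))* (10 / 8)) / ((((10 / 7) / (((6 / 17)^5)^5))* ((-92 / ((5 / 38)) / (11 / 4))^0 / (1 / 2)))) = -258802688829451942232064 / 3629724642367145096352989524374853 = -0.00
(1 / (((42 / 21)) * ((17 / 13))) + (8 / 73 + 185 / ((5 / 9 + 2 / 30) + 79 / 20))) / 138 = 27885161 / 93963556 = 0.30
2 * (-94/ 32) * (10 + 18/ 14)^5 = -144621650753/ 134456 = -1075605.78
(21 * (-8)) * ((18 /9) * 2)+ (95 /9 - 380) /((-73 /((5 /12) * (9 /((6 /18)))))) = -179599 /292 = -615.07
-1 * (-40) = 40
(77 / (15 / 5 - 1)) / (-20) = -1.92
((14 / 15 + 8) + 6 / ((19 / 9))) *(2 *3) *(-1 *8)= -53696 / 95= -565.22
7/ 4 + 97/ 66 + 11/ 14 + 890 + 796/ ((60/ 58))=1663.47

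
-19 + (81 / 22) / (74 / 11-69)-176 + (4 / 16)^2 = -195.00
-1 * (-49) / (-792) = -49 / 792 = -0.06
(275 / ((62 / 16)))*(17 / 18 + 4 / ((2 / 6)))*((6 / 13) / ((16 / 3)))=64075 / 806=79.50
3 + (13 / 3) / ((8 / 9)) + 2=79 / 8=9.88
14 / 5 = 2.80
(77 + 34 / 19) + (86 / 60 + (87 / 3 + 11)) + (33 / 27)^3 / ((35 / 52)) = 119194483 / 969570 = 122.94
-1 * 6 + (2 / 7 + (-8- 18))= -222 / 7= -31.71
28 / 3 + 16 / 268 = 1888 / 201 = 9.39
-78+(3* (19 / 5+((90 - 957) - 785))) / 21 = -10971 / 35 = -313.46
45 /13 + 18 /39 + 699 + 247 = 12349 /13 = 949.92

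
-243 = -243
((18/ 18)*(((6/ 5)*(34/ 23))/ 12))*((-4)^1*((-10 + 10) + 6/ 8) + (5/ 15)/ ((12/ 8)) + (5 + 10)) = 374/ 207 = 1.81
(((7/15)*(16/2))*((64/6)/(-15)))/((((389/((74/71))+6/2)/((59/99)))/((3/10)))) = -3911936/3100791375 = -0.00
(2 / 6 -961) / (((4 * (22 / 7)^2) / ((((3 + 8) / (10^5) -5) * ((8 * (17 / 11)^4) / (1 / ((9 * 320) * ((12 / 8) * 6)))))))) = 14474956616948394 / 100656875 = 143804947.42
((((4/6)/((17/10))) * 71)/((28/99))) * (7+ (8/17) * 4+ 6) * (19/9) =18771335/6069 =3092.99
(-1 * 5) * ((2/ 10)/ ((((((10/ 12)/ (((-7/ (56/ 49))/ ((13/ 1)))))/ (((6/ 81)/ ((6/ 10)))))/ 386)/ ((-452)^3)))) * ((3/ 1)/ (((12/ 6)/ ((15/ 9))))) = -2183276308640/ 351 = -6220160423.48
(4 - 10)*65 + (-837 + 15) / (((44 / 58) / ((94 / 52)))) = -671733 / 286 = -2348.72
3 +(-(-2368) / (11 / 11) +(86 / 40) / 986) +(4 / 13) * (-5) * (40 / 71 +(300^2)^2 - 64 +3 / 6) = -12461535993.71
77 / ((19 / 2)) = 8.11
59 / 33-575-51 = -20599 / 33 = -624.21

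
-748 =-748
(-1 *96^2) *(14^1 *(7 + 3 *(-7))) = 1806336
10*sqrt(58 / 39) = 12.19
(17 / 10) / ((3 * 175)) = 0.00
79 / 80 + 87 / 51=3663 / 1360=2.69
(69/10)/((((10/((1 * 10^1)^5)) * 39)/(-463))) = -10649000/13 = -819153.85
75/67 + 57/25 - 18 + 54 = 65994/1675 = 39.40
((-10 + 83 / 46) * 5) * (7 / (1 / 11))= -145145 / 46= -3155.33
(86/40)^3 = 79507/8000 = 9.94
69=69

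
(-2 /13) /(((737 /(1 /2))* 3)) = -0.00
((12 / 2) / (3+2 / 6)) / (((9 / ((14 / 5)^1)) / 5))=2.80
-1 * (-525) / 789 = 175 / 263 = 0.67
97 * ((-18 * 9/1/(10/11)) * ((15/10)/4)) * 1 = -259281/40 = -6482.02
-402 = -402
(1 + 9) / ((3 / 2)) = 20 / 3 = 6.67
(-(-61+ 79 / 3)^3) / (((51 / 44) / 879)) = 31594219.36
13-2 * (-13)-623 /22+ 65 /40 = 1083 /88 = 12.31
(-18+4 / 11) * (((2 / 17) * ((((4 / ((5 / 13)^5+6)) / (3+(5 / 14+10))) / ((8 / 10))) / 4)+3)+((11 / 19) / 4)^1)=-164509105132291 / 2964446409826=-55.49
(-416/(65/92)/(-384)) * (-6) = -46/5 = -9.20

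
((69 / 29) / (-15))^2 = 0.03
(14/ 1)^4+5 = 38421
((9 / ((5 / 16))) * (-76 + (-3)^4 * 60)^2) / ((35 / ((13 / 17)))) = 42843820032 / 2975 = 14401284.04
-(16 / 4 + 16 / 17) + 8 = 52 / 17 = 3.06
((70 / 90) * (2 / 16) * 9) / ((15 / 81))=189 / 40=4.72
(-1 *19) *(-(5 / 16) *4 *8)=190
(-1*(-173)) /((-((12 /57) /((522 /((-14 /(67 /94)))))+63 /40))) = -2299190760 /20826659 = -110.40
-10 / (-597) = 10 / 597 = 0.02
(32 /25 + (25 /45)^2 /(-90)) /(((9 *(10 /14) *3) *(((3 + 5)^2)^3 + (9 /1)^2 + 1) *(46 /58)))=9445793 /29678017558500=0.00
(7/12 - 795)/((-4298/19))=181127/51576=3.51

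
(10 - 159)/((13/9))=-1341/13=-103.15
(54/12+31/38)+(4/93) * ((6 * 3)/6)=3207/589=5.44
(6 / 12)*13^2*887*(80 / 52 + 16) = 1314534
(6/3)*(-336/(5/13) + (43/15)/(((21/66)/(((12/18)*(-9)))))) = -64936/35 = -1855.31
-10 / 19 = -0.53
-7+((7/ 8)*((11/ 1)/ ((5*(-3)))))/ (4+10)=-1691/ 240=-7.05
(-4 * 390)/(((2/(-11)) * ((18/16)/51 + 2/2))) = 1166880/139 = 8394.82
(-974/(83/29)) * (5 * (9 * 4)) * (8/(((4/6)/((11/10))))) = -67112496/83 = -808584.29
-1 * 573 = -573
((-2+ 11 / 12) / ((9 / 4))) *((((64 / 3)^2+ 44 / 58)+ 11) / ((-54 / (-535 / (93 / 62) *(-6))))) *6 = 3389950460 / 63423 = 53449.86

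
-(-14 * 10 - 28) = 168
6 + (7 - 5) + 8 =16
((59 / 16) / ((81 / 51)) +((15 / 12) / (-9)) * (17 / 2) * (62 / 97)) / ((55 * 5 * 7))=65671 / 80665200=0.00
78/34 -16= -233/17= -13.71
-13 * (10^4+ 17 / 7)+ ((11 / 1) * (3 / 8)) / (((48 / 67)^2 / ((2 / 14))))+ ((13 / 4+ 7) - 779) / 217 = -130033.97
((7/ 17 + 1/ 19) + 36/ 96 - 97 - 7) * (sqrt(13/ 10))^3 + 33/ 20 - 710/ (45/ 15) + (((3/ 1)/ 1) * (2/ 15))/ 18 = -42299/ 180 - 3465371 * sqrt(130)/ 258400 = -387.90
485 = 485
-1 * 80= -80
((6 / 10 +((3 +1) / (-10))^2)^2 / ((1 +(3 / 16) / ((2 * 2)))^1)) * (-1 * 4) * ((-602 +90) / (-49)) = -47316992 / 2051875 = -23.06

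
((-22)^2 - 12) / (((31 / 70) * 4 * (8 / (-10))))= -10325 / 31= -333.06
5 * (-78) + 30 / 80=-3117 / 8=-389.62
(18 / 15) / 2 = 3 / 5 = 0.60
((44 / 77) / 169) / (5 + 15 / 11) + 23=952337 / 41405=23.00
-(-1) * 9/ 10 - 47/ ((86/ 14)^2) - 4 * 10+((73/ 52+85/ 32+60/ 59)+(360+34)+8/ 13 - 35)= 73597319687/ 226909280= 324.35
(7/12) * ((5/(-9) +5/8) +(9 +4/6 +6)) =9.18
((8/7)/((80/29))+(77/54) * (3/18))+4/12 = 11173/11340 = 0.99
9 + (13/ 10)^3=11197/ 1000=11.20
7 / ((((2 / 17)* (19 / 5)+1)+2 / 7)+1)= 4165 / 1626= 2.56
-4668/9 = -1556/3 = -518.67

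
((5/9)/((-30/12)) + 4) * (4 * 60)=2720/3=906.67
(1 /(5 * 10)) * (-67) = -67 /50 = -1.34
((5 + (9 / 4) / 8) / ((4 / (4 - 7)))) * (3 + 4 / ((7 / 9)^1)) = -28899 / 896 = -32.25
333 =333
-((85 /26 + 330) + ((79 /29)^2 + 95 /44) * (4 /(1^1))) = -89376889 /240526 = -371.59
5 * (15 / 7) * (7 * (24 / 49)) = 1800 / 49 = 36.73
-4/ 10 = -2/ 5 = -0.40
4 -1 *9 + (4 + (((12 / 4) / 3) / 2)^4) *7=23.44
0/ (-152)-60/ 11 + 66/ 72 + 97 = 12205/ 132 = 92.46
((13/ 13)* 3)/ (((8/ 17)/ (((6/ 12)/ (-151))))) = -51/ 2416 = -0.02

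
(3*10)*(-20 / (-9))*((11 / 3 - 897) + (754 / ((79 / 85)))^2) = 2461171684000 / 56169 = 43817260.13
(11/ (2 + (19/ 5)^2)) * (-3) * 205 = -56375/ 137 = -411.50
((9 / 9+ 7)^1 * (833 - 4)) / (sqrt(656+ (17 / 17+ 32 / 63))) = 258.64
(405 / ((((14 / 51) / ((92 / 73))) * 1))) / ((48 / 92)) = 3563.76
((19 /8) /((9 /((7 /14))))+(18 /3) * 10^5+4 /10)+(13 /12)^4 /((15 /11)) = 186624479627 /311040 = 600001.54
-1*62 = -62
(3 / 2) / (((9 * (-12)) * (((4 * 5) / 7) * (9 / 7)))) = -49 / 12960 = -0.00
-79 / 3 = -26.33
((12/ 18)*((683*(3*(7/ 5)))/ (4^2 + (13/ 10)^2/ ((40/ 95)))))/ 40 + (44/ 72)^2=530729/ 192132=2.76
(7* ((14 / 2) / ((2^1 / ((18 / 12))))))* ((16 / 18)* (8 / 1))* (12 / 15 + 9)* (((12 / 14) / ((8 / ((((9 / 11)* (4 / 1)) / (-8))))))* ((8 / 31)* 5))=-49392 / 341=-144.84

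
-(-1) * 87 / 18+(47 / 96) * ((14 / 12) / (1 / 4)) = 1025 / 144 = 7.12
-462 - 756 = -1218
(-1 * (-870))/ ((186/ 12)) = 1740/ 31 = 56.13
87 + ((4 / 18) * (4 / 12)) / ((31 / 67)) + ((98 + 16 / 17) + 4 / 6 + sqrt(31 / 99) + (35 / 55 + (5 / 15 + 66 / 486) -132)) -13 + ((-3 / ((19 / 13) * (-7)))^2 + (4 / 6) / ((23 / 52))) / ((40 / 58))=sqrt(341) / 33 + 34527131205895 / 764151427116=45.74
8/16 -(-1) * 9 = 19/2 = 9.50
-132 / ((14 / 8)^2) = -2112 / 49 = -43.10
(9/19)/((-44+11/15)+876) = 135/237329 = 0.00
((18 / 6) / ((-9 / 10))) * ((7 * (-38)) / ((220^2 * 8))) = 133 / 58080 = 0.00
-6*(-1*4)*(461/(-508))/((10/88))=-121704/635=-191.66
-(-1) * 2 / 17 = 2 / 17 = 0.12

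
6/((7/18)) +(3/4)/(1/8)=150/7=21.43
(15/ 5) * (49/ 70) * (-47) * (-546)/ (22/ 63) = 16975413/ 110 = 154321.94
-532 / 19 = -28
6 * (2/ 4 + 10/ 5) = 15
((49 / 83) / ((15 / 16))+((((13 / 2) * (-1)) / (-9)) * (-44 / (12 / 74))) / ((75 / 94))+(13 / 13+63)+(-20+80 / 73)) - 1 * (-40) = -1961659666 / 12269475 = -159.88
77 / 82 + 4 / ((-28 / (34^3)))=-3222389 / 574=-5613.92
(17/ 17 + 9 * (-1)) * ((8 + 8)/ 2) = -64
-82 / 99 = -0.83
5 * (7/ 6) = 35/ 6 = 5.83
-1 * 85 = -85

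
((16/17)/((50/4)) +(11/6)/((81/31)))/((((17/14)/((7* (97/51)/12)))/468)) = 9915713353/29846475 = 332.22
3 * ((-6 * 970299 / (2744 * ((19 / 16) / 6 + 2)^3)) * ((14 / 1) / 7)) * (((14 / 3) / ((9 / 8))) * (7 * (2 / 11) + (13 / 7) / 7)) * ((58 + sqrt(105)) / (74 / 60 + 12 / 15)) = -300191996250685440 / 1375844528191 - 5175724073287680 * sqrt(105) / 1375844528191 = -256734.96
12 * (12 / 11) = 144 / 11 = 13.09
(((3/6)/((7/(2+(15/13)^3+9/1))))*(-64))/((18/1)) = -440672/138411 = -3.18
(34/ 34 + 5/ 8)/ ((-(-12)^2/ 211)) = -2743/ 1152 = -2.38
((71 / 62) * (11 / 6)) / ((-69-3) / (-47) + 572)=36707 / 10027632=0.00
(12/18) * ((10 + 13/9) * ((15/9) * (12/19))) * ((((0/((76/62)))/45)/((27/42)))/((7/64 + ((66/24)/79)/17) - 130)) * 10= 0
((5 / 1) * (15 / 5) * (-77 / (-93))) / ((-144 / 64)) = -1540 / 279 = -5.52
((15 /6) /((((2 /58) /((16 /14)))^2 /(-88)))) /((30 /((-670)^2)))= -3616020810.88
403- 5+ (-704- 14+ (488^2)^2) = 56712564416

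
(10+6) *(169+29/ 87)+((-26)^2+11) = 10189/ 3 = 3396.33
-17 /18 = -0.94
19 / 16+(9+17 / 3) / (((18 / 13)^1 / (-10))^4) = 12567213977 / 314928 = 39905.04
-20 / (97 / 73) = -1460 / 97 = -15.05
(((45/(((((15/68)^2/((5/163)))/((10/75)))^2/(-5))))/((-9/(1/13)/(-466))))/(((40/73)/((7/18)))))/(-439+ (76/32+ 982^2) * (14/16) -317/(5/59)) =-81463384662016/15221382797755815525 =-0.00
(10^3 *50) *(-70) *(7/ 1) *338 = -8281000000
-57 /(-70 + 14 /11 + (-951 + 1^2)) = 627 /11206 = 0.06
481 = 481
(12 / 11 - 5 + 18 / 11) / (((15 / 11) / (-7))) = 35 / 3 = 11.67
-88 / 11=-8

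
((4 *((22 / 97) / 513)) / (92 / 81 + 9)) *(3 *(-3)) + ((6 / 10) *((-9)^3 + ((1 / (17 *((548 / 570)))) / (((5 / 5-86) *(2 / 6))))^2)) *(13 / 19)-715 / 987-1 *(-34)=-12454708240092986167303 / 46822269515694039780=-266.00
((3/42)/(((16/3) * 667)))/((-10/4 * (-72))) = 1/8964480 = 0.00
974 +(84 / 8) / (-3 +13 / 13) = 3875 / 4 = 968.75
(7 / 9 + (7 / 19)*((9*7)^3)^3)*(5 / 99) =4924651459408954910 / 16929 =290900316581543.80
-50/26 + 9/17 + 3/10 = -2417/2210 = -1.09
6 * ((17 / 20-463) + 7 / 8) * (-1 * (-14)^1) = -387471 / 10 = -38747.10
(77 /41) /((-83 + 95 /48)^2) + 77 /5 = 47748368437 /3100485805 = 15.40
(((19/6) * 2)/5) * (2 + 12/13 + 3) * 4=5852/195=30.01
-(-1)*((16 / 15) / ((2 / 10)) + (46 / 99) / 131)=69214 / 12969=5.34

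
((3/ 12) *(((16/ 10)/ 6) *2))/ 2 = 1/ 15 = 0.07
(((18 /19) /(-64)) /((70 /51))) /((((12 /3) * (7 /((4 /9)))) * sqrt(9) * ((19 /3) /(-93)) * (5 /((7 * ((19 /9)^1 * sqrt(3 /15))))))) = 527 * sqrt(5) /1064000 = 0.00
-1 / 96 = -0.01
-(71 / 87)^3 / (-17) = 357911 / 11194551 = 0.03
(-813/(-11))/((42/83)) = 22493/154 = 146.06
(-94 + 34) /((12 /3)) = -15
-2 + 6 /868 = -865 /434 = -1.99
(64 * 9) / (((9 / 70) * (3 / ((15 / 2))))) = 11200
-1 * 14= -14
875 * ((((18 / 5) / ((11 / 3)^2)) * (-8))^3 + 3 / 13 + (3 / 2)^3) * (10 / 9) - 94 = -1698318316309 / 276363516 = -6145.23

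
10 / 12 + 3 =23 / 6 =3.83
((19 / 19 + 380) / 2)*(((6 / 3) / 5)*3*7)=8001 / 5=1600.20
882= 882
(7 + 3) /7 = 10 /7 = 1.43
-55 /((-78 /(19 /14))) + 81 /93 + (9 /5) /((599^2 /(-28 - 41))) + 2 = 232451527823 /60730657260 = 3.83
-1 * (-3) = 3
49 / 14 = 7 / 2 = 3.50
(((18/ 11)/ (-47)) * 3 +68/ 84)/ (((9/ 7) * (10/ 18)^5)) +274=284.36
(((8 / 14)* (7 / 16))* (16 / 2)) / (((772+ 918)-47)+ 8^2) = 2 / 1707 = 0.00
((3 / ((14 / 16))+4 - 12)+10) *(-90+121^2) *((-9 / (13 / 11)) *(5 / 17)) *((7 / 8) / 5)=-27370431 / 884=-30962.03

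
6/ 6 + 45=46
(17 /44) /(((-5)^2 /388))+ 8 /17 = 30233 /4675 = 6.47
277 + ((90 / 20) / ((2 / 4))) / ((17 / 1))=4718 / 17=277.53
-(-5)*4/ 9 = 20/ 9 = 2.22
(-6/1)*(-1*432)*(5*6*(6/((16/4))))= 116640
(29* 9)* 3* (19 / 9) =1653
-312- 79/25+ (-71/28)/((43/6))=-4748483/15050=-315.51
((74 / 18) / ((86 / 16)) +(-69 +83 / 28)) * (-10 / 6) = 3536375 / 32508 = 108.78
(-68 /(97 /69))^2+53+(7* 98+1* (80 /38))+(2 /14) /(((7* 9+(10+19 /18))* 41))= 210708841389073 /68392600241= 3080.87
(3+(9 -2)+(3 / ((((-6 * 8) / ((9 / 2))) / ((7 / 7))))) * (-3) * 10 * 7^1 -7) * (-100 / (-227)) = 24825 / 908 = 27.34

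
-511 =-511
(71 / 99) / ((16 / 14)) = 497 / 792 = 0.63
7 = 7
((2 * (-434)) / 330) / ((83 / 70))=-6076 / 2739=-2.22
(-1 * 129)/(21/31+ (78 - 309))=1333/2380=0.56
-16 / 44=-0.36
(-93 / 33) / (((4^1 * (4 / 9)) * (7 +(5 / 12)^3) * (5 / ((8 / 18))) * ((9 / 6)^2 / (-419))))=3.71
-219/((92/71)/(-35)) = 544215/92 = 5915.38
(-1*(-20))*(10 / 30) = 20 / 3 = 6.67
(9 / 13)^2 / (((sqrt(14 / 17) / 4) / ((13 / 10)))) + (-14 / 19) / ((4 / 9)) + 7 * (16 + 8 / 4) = 81 * sqrt(238) / 455 + 4725 / 38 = 127.09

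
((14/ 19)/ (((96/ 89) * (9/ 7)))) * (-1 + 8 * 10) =344519/ 8208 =41.97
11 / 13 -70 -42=-1445 / 13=-111.15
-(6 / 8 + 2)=-11 / 4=-2.75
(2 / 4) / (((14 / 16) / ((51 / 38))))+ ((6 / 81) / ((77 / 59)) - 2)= -6638 / 5643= -1.18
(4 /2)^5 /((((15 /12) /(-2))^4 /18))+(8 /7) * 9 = 16560072 /4375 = 3785.16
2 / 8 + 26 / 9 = 113 / 36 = 3.14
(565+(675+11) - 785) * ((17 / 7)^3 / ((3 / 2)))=4578916 / 1029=4449.87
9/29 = 0.31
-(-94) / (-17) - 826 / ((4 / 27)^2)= -5119061 / 136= -37640.15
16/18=8/9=0.89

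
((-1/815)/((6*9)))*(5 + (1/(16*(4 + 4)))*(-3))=-637/5633280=-0.00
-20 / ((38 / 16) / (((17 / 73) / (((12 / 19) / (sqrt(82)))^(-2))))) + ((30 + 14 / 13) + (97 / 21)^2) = 6167447792027 / 117692682471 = 52.40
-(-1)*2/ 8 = 1/ 4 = 0.25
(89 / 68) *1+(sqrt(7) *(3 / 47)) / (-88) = 89 / 68-3 *sqrt(7) / 4136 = 1.31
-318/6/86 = -53/86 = -0.62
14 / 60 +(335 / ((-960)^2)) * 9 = 14537 / 61440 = 0.24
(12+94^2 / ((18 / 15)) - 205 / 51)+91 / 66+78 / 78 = 2757761 / 374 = 7373.69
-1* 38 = -38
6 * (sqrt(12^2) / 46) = 36 / 23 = 1.57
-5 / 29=-0.17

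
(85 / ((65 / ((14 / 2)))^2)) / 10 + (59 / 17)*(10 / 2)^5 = 1557982911 / 143650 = 10845.69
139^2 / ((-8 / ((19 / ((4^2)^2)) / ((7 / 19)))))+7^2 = -6272417 / 14336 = -437.53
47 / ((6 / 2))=47 / 3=15.67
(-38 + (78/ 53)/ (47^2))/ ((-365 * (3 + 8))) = 4448848/ 470064155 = 0.01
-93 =-93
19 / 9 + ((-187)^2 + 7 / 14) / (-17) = -628805 / 306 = -2054.92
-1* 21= -21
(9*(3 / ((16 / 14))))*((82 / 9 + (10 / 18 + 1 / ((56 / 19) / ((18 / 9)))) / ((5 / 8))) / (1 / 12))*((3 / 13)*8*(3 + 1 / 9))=1173312 / 65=18050.95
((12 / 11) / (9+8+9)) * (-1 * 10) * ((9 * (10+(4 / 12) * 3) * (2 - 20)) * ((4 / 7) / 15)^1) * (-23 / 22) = -29808 / 1001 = -29.78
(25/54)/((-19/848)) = -10600/513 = -20.66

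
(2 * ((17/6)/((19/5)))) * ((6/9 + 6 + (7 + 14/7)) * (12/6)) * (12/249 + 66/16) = 11070145/56772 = 194.99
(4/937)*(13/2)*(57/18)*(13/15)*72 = 25688/4685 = 5.48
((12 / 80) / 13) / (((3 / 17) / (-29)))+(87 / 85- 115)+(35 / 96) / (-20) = -49174807 / 424320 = -115.89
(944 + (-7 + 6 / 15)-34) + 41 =4722 / 5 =944.40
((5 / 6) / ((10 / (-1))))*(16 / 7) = -4 / 21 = -0.19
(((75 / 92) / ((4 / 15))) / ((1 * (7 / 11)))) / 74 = 12375 / 190624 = 0.06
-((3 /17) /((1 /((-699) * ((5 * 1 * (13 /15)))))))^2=-285721.69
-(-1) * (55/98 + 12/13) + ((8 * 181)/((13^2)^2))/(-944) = 122554112/82569851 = 1.48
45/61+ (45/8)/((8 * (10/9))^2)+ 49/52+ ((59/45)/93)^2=49817289725549/28444222310400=1.75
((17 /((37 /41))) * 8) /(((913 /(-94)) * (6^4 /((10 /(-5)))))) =65518 /2736261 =0.02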